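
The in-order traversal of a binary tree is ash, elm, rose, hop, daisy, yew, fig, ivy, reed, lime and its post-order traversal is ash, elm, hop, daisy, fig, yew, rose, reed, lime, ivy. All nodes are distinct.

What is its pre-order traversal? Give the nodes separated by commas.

The last element of post-order is the root; it splits in-order into left and right subtrees.
Root ivy: left subtree has 7 nodes {ash, elm, rose, hop, daisy, yew, fig}, right has 2 {reed, lime}.
  Root rose: left subtree has 2 nodes {ash, elm}, right has 4 {hop, daisy, yew, fig}.
    Root elm: left subtree has 1 node {ash}, right has 0 { }.
    Root yew: left subtree has 2 nodes {hop, daisy}, right has 1 {fig}.
      Root daisy: left subtree has 1 node {hop}, right has 0 { }.
  Root lime: left subtree has 1 node {reed}, right has 0 { }.

ivy, rose, elm, ash, yew, daisy, hop, fig, lime, reed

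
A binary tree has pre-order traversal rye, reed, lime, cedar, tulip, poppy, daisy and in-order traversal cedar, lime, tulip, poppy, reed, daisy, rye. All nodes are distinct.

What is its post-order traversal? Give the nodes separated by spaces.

The first element of pre-order is the root; it splits in-order into left and right subtrees.
Root rye: left subtree has 6 nodes {cedar, lime, tulip, poppy, reed, daisy}, right has 0 { }.
  Root reed: left subtree has 4 nodes {cedar, lime, tulip, poppy}, right has 1 {daisy}.
    Root lime: left subtree has 1 node {cedar}, right has 2 {tulip, poppy}.
      Root tulip: left subtree has 0 nodes { }, right has 1 {poppy}.

cedar poppy tulip lime daisy reed rye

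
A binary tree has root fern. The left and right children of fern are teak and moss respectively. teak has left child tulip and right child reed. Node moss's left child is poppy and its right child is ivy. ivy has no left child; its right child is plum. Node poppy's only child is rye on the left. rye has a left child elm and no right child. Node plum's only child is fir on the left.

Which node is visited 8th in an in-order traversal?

moss

In-order visits the left subtree, then the node, then the right subtree.
At fern: go left to teak.
  At teak: go left to tulip.
    tulip is a leaf — visit tulip.
  Visit teak.
  At teak: go right to reed.
    reed is a leaf — visit reed.
Visit fern.
At fern: go right to moss.
  At moss: go left to poppy.
    At poppy: go left to rye.
      At rye: go left to elm.
        elm is a leaf — visit elm.
      Visit rye.
      At rye: no right child.
    Visit poppy.
    At poppy: no right child.
  Visit moss.
  At moss: go right to ivy.
    At ivy: no left child.
    Visit ivy.
    At ivy: go right to plum.
      At plum: go left to fir.
        fir is a leaf — visit fir.
      Visit plum.
      At plum: no right child.
Full in-order sequence: tulip, teak, reed, fern, elm, rye, poppy, moss, ivy, fir, plum.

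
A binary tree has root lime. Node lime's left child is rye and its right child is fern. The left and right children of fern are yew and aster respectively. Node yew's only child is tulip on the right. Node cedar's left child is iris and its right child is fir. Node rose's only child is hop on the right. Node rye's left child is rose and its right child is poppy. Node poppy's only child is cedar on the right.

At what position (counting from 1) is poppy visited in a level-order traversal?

Level-order visits nodes level by level from the root, left to right within each level.
Level 0: lime
Level 1: rye, fern
Level 2: rose, poppy, yew, aster
Level 3: hop, cedar, tulip
Level 4: iris, fir
Full level-order sequence: lime, rye, fern, rose, poppy, yew, aster, hop, cedar, tulip, iris, fir.

5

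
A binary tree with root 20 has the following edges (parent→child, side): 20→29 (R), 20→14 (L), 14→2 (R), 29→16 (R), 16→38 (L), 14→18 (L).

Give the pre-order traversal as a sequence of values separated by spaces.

20 14 18 2 29 16 38

Pre-order visits the node, then its left subtree, then its right subtree.
Visit 20.
At 20: go left to 14.
  Visit 14.
  At 14: go left to 18.
    18 is a leaf — visit 18.
  At 14: go right to 2.
    2 is a leaf — visit 2.
At 20: go right to 29.
  Visit 29.
  At 29: no left child.
  At 29: go right to 16.
    Visit 16.
    At 16: go left to 38.
      38 is a leaf — visit 38.
    At 16: no right child.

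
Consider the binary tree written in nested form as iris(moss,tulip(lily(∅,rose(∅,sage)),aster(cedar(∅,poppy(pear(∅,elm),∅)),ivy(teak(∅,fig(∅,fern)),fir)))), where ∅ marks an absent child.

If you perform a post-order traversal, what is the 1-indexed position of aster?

Post-order visits the left subtree, then the right subtree, then the node.
At iris: go left to moss.
  moss is a leaf — visit moss.
At iris: go right to tulip.
  At tulip: go left to lily.
    At lily: no left child.
    At lily: go right to rose.
      At rose: no left child.
      At rose: go right to sage.
        sage is a leaf — visit sage.
      Visit rose.
    Visit lily.
  At tulip: go right to aster.
    At aster: go left to cedar.
      At cedar: no left child.
      At cedar: go right to poppy.
        At poppy: go left to pear.
          At pear: no left child.
          At pear: go right to elm.
            elm is a leaf — visit elm.
          Visit pear.
        At poppy: no right child.
        Visit poppy.
      Visit cedar.
    At aster: go right to ivy.
      At ivy: go left to teak.
        At teak: no left child.
        At teak: go right to fig.
          At fig: no left child.
          At fig: go right to fern.
            fern is a leaf — visit fern.
          Visit fig.
        Visit teak.
      At ivy: go right to fir.
        fir is a leaf — visit fir.
      Visit ivy.
    Visit aster.
  Visit tulip.
Visit iris.
Full post-order sequence: moss, sage, rose, lily, elm, pear, poppy, cedar, fern, fig, teak, fir, ivy, aster, tulip, iris.

14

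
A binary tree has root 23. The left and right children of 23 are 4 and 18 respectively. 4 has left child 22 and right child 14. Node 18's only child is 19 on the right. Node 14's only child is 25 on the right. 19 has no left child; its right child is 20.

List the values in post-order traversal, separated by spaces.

22 25 14 4 20 19 18 23

Post-order visits the left subtree, then the right subtree, then the node.
At 23: go left to 4.
  At 4: go left to 22.
    22 is a leaf — visit 22.
  At 4: go right to 14.
    At 14: no left child.
    At 14: go right to 25.
      25 is a leaf — visit 25.
    Visit 14.
  Visit 4.
At 23: go right to 18.
  At 18: no left child.
  At 18: go right to 19.
    At 19: no left child.
    At 19: go right to 20.
      20 is a leaf — visit 20.
    Visit 19.
  Visit 18.
Visit 23.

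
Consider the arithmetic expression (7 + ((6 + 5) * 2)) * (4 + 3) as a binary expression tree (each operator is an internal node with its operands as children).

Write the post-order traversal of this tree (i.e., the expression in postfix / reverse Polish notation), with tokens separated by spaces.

7 6 5 + 2 * + 4 3 + *

Post-order on an expression tree gives postfix notation: for each operator, emit left operand, right operand, then the operator.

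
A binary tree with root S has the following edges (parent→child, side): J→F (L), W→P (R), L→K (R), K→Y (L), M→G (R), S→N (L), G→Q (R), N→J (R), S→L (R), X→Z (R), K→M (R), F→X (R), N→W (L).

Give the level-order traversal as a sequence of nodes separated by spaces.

S N L W J K P F Y M X G Z Q

Level-order visits nodes level by level from the root, left to right within each level.
Level 0: S
Level 1: N, L
Level 2: W, J, K
Level 3: P, F, Y, M
Level 4: X, G
Level 5: Z, Q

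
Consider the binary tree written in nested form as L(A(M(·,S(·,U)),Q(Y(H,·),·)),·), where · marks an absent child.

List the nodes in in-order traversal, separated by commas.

M, S, U, A, H, Y, Q, L

In-order visits the left subtree, then the node, then the right subtree.
At L: go left to A.
  At A: go left to M.
    At M: no left child.
    Visit M.
    At M: go right to S.
      At S: no left child.
      Visit S.
      At S: go right to U.
        U is a leaf — visit U.
  Visit A.
  At A: go right to Q.
    At Q: go left to Y.
      At Y: go left to H.
        H is a leaf — visit H.
      Visit Y.
      At Y: no right child.
    Visit Q.
    At Q: no right child.
Visit L.
At L: no right child.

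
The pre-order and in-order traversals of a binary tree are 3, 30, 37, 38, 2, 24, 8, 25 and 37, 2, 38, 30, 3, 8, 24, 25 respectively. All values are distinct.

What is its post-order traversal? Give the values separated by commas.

2, 38, 37, 30, 8, 25, 24, 3

The first element of pre-order is the root; it splits in-order into left and right subtrees.
Root 3: left subtree has 4 nodes {37, 2, 38, 30}, right has 3 {8, 24, 25}.
  Root 30: left subtree has 3 nodes {37, 2, 38}, right has 0 { }.
    Root 37: left subtree has 0 nodes { }, right has 2 {2, 38}.
      Root 38: left subtree has 1 node {2}, right has 0 { }.
  Root 24: left subtree has 1 node {8}, right has 1 {25}.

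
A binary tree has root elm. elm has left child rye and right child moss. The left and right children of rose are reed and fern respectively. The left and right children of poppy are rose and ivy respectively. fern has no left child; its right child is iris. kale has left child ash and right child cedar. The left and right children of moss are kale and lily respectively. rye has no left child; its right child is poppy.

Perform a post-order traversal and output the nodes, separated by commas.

Post-order visits the left subtree, then the right subtree, then the node.
At elm: go left to rye.
  At rye: no left child.
  At rye: go right to poppy.
    At poppy: go left to rose.
      At rose: go left to reed.
        reed is a leaf — visit reed.
      At rose: go right to fern.
        At fern: no left child.
        At fern: go right to iris.
          iris is a leaf — visit iris.
        Visit fern.
      Visit rose.
    At poppy: go right to ivy.
      ivy is a leaf — visit ivy.
    Visit poppy.
  Visit rye.
At elm: go right to moss.
  At moss: go left to kale.
    At kale: go left to ash.
      ash is a leaf — visit ash.
    At kale: go right to cedar.
      cedar is a leaf — visit cedar.
    Visit kale.
  At moss: go right to lily.
    lily is a leaf — visit lily.
  Visit moss.
Visit elm.

reed, iris, fern, rose, ivy, poppy, rye, ash, cedar, kale, lily, moss, elm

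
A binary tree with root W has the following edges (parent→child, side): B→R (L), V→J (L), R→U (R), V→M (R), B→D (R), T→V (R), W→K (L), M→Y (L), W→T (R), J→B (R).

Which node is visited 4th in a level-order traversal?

V

Level-order visits nodes level by level from the root, left to right within each level.
Level 0: W
Level 1: K, T
Level 2: V
Level 3: J, M
Level 4: B, Y
Level 5: R, D
Level 6: U
Full level-order sequence: W, K, T, V, J, M, B, Y, R, D, U.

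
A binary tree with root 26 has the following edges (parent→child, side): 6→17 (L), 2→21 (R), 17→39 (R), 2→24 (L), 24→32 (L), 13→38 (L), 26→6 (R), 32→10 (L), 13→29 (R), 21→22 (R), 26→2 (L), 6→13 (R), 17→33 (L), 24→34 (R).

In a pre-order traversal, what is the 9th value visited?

6

Pre-order visits the node, then its left subtree, then its right subtree.
Visit 26.
At 26: go left to 2.
  Visit 2.
  At 2: go left to 24.
    Visit 24.
    At 24: go left to 32.
      Visit 32.
      At 32: go left to 10.
        10 is a leaf — visit 10.
      At 32: no right child.
    At 24: go right to 34.
      34 is a leaf — visit 34.
  At 2: go right to 21.
    Visit 21.
    At 21: no left child.
    At 21: go right to 22.
      22 is a leaf — visit 22.
At 26: go right to 6.
  Visit 6.
  At 6: go left to 17.
    Visit 17.
    At 17: go left to 33.
      33 is a leaf — visit 33.
    At 17: go right to 39.
      39 is a leaf — visit 39.
  At 6: go right to 13.
    Visit 13.
    At 13: go left to 38.
      38 is a leaf — visit 38.
    At 13: go right to 29.
      29 is a leaf — visit 29.
Full pre-order sequence: 26, 2, 24, 32, 10, 34, 21, 22, 6, 17, 33, 39, 13, 38, 29.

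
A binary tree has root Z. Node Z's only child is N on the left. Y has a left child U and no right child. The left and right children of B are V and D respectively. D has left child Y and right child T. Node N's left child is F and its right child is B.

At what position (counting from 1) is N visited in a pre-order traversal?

2

Pre-order visits the node, then its left subtree, then its right subtree.
Visit Z.
At Z: go left to N.
  Visit N.
  At N: go left to F.
    F is a leaf — visit F.
  At N: go right to B.
    Visit B.
    At B: go left to V.
      V is a leaf — visit V.
    At B: go right to D.
      Visit D.
      At D: go left to Y.
        Visit Y.
        At Y: go left to U.
          U is a leaf — visit U.
        At Y: no right child.
      At D: go right to T.
        T is a leaf — visit T.
At Z: no right child.
Full pre-order sequence: Z, N, F, B, V, D, Y, U, T.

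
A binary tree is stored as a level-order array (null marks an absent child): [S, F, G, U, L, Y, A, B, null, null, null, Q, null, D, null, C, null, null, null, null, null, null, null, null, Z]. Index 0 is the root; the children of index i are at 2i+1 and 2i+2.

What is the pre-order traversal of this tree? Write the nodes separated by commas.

S, F, U, B, C, L, G, Y, Q, Z, A, D

Pre-order visits the node, then its left subtree, then its right subtree.
Visit S.
At S: go left to F.
  Visit F.
  At F: go left to U.
    Visit U.
    At U: go left to B.
      Visit B.
      At B: go left to C.
        C is a leaf — visit C.
      At B: no right child.
    At U: no right child.
  At F: go right to L.
    L is a leaf — visit L.
At S: go right to G.
  Visit G.
  At G: go left to Y.
    Visit Y.
    At Y: go left to Q.
      Visit Q.
      At Q: no left child.
      At Q: go right to Z.
        Z is a leaf — visit Z.
    At Y: no right child.
  At G: go right to A.
    Visit A.
    At A: go left to D.
      D is a leaf — visit D.
    At A: no right child.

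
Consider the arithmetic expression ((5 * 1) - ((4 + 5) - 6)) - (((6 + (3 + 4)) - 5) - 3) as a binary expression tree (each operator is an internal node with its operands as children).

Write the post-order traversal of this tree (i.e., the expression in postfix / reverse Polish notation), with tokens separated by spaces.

5 1 * 4 5 + 6 - - 6 3 4 + + 5 - 3 - -

Post-order on an expression tree gives postfix notation: for each operator, emit left operand, right operand, then the operator.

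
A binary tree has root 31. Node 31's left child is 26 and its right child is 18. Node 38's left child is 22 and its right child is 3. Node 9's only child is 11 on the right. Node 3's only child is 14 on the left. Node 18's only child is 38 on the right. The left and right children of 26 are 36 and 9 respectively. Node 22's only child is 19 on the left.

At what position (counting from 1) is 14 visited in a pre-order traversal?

11

Pre-order visits the node, then its left subtree, then its right subtree.
Visit 31.
At 31: go left to 26.
  Visit 26.
  At 26: go left to 36.
    36 is a leaf — visit 36.
  At 26: go right to 9.
    Visit 9.
    At 9: no left child.
    At 9: go right to 11.
      11 is a leaf — visit 11.
At 31: go right to 18.
  Visit 18.
  At 18: no left child.
  At 18: go right to 38.
    Visit 38.
    At 38: go left to 22.
      Visit 22.
      At 22: go left to 19.
        19 is a leaf — visit 19.
      At 22: no right child.
    At 38: go right to 3.
      Visit 3.
      At 3: go left to 14.
        14 is a leaf — visit 14.
      At 3: no right child.
Full pre-order sequence: 31, 26, 36, 9, 11, 18, 38, 22, 19, 3, 14.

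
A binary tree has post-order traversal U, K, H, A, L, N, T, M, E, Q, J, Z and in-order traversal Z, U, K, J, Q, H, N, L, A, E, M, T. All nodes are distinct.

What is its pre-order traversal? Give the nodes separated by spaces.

The last element of post-order is the root; it splits in-order into left and right subtrees.
Root Z: left subtree has 0 nodes { }, right has 11 {U, K, J, Q, H, N, L, A, E, M, T}.
  Root J: left subtree has 2 nodes {U, K}, right has 8 {Q, H, N, L, A, E, M, T}.
    Root K: left subtree has 1 node {U}, right has 0 { }.
    Root Q: left subtree has 0 nodes { }, right has 7 {H, N, L, A, E, M, T}.
      Root E: left subtree has 4 nodes {H, N, L, A}, right has 2 {M, T}.
        Root N: left subtree has 1 node {H}, right has 2 {L, A}.
          Root L: left subtree has 0 nodes { }, right has 1 {A}.
        Root M: left subtree has 0 nodes { }, right has 1 {T}.

Z J K U Q E N H L A M T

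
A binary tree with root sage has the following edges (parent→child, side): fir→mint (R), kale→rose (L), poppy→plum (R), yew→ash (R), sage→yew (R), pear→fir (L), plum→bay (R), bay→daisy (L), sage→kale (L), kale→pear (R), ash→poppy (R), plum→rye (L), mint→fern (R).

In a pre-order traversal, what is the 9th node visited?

ash

Pre-order visits the node, then its left subtree, then its right subtree.
Visit sage.
At sage: go left to kale.
  Visit kale.
  At kale: go left to rose.
    rose is a leaf — visit rose.
  At kale: go right to pear.
    Visit pear.
    At pear: go left to fir.
      Visit fir.
      At fir: no left child.
      At fir: go right to mint.
        Visit mint.
        At mint: no left child.
        At mint: go right to fern.
          fern is a leaf — visit fern.
    At pear: no right child.
At sage: go right to yew.
  Visit yew.
  At yew: no left child.
  At yew: go right to ash.
    Visit ash.
    At ash: no left child.
    At ash: go right to poppy.
      Visit poppy.
      At poppy: no left child.
      At poppy: go right to plum.
        Visit plum.
        At plum: go left to rye.
          rye is a leaf — visit rye.
        At plum: go right to bay.
          Visit bay.
          At bay: go left to daisy.
            daisy is a leaf — visit daisy.
          At bay: no right child.
Full pre-order sequence: sage, kale, rose, pear, fir, mint, fern, yew, ash, poppy, plum, rye, bay, daisy.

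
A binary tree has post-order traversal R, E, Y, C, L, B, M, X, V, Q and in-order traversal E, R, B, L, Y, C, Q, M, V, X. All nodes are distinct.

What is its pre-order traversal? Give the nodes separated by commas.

The last element of post-order is the root; it splits in-order into left and right subtrees.
Root Q: left subtree has 6 nodes {E, R, B, L, Y, C}, right has 3 {M, V, X}.
  Root B: left subtree has 2 nodes {E, R}, right has 3 {L, Y, C}.
    Root E: left subtree has 0 nodes { }, right has 1 {R}.
    Root L: left subtree has 0 nodes { }, right has 2 {Y, C}.
      Root C: left subtree has 1 node {Y}, right has 0 { }.
  Root V: left subtree has 1 node {M}, right has 1 {X}.

Q, B, E, R, L, C, Y, V, M, X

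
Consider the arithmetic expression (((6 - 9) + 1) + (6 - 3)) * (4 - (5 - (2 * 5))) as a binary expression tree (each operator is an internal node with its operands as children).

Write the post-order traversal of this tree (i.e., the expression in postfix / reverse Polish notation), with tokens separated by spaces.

Post-order on an expression tree gives postfix notation: for each operator, emit left operand, right operand, then the operator.

6 9 - 1 + 6 3 - + 4 5 2 5 * - - *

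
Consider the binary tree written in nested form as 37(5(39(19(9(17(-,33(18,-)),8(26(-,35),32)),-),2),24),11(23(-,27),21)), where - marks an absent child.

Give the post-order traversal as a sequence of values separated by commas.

18, 33, 17, 35, 26, 32, 8, 9, 19, 2, 39, 24, 5, 27, 23, 21, 11, 37

Post-order visits the left subtree, then the right subtree, then the node.
At 37: go left to 5.
  At 5: go left to 39.
    At 39: go left to 19.
      At 19: go left to 9.
        At 9: go left to 17.
          At 17: no left child.
          At 17: go right to 33.
            At 33: go left to 18.
              18 is a leaf — visit 18.
            At 33: no right child.
            Visit 33.
          Visit 17.
        At 9: go right to 8.
          At 8: go left to 26.
            At 26: no left child.
            At 26: go right to 35.
              35 is a leaf — visit 35.
            Visit 26.
          At 8: go right to 32.
            32 is a leaf — visit 32.
          Visit 8.
        Visit 9.
      At 19: no right child.
      Visit 19.
    At 39: go right to 2.
      2 is a leaf — visit 2.
    Visit 39.
  At 5: go right to 24.
    24 is a leaf — visit 24.
  Visit 5.
At 37: go right to 11.
  At 11: go left to 23.
    At 23: no left child.
    At 23: go right to 27.
      27 is a leaf — visit 27.
    Visit 23.
  At 11: go right to 21.
    21 is a leaf — visit 21.
  Visit 11.
Visit 37.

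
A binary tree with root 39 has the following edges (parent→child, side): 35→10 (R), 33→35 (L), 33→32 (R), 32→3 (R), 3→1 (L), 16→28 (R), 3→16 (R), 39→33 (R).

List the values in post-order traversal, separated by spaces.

Post-order visits the left subtree, then the right subtree, then the node.
At 39: no left child.
At 39: go right to 33.
  At 33: go left to 35.
    At 35: no left child.
    At 35: go right to 10.
      10 is a leaf — visit 10.
    Visit 35.
  At 33: go right to 32.
    At 32: no left child.
    At 32: go right to 3.
      At 3: go left to 1.
        1 is a leaf — visit 1.
      At 3: go right to 16.
        At 16: no left child.
        At 16: go right to 28.
          28 is a leaf — visit 28.
        Visit 16.
      Visit 3.
    Visit 32.
  Visit 33.
Visit 39.

10 35 1 28 16 3 32 33 39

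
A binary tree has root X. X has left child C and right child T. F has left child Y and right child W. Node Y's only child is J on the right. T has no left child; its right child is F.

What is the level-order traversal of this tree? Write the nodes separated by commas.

X, C, T, F, Y, W, J

Level-order visits nodes level by level from the root, left to right within each level.
Level 0: X
Level 1: C, T
Level 2: F
Level 3: Y, W
Level 4: J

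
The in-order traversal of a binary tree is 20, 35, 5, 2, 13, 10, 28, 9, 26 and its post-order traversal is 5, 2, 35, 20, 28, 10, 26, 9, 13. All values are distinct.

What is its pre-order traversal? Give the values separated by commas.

13, 20, 35, 2, 5, 9, 10, 28, 26

The last element of post-order is the root; it splits in-order into left and right subtrees.
Root 13: left subtree has 4 nodes {20, 35, 5, 2}, right has 4 {10, 28, 9, 26}.
  Root 20: left subtree has 0 nodes { }, right has 3 {35, 5, 2}.
    Root 35: left subtree has 0 nodes { }, right has 2 {5, 2}.
      Root 2: left subtree has 1 node {5}, right has 0 { }.
  Root 9: left subtree has 2 nodes {10, 28}, right has 1 {26}.
    Root 10: left subtree has 0 nodes { }, right has 1 {28}.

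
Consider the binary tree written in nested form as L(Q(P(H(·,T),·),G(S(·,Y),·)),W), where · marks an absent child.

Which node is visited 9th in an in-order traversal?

W

In-order visits the left subtree, then the node, then the right subtree.
At L: go left to Q.
  At Q: go left to P.
    At P: go left to H.
      At H: no left child.
      Visit H.
      At H: go right to T.
        T is a leaf — visit T.
    Visit P.
    At P: no right child.
  Visit Q.
  At Q: go right to G.
    At G: go left to S.
      At S: no left child.
      Visit S.
      At S: go right to Y.
        Y is a leaf — visit Y.
    Visit G.
    At G: no right child.
Visit L.
At L: go right to W.
  W is a leaf — visit W.
Full in-order sequence: H, T, P, Q, S, Y, G, L, W.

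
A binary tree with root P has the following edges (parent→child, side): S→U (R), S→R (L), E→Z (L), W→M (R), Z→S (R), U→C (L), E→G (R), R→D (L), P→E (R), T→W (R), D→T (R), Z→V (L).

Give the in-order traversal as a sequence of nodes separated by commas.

P, V, Z, D, T, W, M, R, S, C, U, E, G

In-order visits the left subtree, then the node, then the right subtree.
At P: no left child.
Visit P.
At P: go right to E.
  At E: go left to Z.
    At Z: go left to V.
      V is a leaf — visit V.
    Visit Z.
    At Z: go right to S.
      At S: go left to R.
        At R: go left to D.
          At D: no left child.
          Visit D.
          At D: go right to T.
            At T: no left child.
            Visit T.
            At T: go right to W.
              At W: no left child.
              Visit W.
              At W: go right to M.
                M is a leaf — visit M.
        Visit R.
        At R: no right child.
      Visit S.
      At S: go right to U.
        At U: go left to C.
          C is a leaf — visit C.
        Visit U.
        At U: no right child.
  Visit E.
  At E: go right to G.
    G is a leaf — visit G.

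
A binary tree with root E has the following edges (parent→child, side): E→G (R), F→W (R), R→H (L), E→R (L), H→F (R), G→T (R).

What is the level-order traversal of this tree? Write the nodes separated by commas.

E, R, G, H, T, F, W

Level-order visits nodes level by level from the root, left to right within each level.
Level 0: E
Level 1: R, G
Level 2: H, T
Level 3: F
Level 4: W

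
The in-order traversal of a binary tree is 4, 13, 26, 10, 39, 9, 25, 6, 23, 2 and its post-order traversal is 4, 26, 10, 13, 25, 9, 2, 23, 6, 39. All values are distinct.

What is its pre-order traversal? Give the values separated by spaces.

The last element of post-order is the root; it splits in-order into left and right subtrees.
Root 39: left subtree has 4 nodes {4, 13, 26, 10}, right has 5 {9, 25, 6, 23, 2}.
  Root 13: left subtree has 1 node {4}, right has 2 {26, 10}.
    Root 10: left subtree has 1 node {26}, right has 0 { }.
  Root 6: left subtree has 2 nodes {9, 25}, right has 2 {23, 2}.
    Root 9: left subtree has 0 nodes { }, right has 1 {25}.
    Root 23: left subtree has 0 nodes { }, right has 1 {2}.

39 13 4 10 26 6 9 25 23 2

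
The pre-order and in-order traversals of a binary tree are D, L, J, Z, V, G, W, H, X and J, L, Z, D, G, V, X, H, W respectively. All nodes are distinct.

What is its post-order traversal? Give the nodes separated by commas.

The first element of pre-order is the root; it splits in-order into left and right subtrees.
Root D: left subtree has 3 nodes {J, L, Z}, right has 5 {G, V, X, H, W}.
  Root L: left subtree has 1 node {J}, right has 1 {Z}.
  Root V: left subtree has 1 node {G}, right has 3 {X, H, W}.
    Root W: left subtree has 2 nodes {X, H}, right has 0 { }.
      Root H: left subtree has 1 node {X}, right has 0 { }.

J, Z, L, G, X, H, W, V, D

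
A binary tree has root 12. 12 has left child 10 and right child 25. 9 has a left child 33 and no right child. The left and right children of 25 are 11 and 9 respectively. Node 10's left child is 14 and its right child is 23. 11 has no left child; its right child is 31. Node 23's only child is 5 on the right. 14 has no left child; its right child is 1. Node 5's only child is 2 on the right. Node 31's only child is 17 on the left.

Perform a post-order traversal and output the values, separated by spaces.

Post-order visits the left subtree, then the right subtree, then the node.
At 12: go left to 10.
  At 10: go left to 14.
    At 14: no left child.
    At 14: go right to 1.
      1 is a leaf — visit 1.
    Visit 14.
  At 10: go right to 23.
    At 23: no left child.
    At 23: go right to 5.
      At 5: no left child.
      At 5: go right to 2.
        2 is a leaf — visit 2.
      Visit 5.
    Visit 23.
  Visit 10.
At 12: go right to 25.
  At 25: go left to 11.
    At 11: no left child.
    At 11: go right to 31.
      At 31: go left to 17.
        17 is a leaf — visit 17.
      At 31: no right child.
      Visit 31.
    Visit 11.
  At 25: go right to 9.
    At 9: go left to 33.
      33 is a leaf — visit 33.
    At 9: no right child.
    Visit 9.
  Visit 25.
Visit 12.

1 14 2 5 23 10 17 31 11 33 9 25 12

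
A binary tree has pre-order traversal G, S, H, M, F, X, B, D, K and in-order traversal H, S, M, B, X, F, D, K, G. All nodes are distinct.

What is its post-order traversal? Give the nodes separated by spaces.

H B X K D F M S G

The first element of pre-order is the root; it splits in-order into left and right subtrees.
Root G: left subtree has 8 nodes {H, S, M, B, X, F, D, K}, right has 0 { }.
  Root S: left subtree has 1 node {H}, right has 6 {M, B, X, F, D, K}.
    Root M: left subtree has 0 nodes { }, right has 5 {B, X, F, D, K}.
      Root F: left subtree has 2 nodes {B, X}, right has 2 {D, K}.
        Root X: left subtree has 1 node {B}, right has 0 { }.
        Root D: left subtree has 0 nodes { }, right has 1 {K}.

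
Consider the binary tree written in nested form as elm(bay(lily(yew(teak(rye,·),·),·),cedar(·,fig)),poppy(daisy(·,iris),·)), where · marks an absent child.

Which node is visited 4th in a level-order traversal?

Level-order visits nodes level by level from the root, left to right within each level.
Level 0: elm
Level 1: bay, poppy
Level 2: lily, cedar, daisy
Level 3: yew, fig, iris
Level 4: teak
Level 5: rye
Full level-order sequence: elm, bay, poppy, lily, cedar, daisy, yew, fig, iris, teak, rye.

lily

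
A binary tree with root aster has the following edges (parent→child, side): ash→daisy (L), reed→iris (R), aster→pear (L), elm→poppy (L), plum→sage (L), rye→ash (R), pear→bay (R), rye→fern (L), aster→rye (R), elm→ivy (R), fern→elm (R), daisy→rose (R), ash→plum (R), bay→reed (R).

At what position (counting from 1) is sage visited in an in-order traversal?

14

In-order visits the left subtree, then the node, then the right subtree.
At aster: go left to pear.
  At pear: no left child.
  Visit pear.
  At pear: go right to bay.
    At bay: no left child.
    Visit bay.
    At bay: go right to reed.
      At reed: no left child.
      Visit reed.
      At reed: go right to iris.
        iris is a leaf — visit iris.
Visit aster.
At aster: go right to rye.
  At rye: go left to fern.
    At fern: no left child.
    Visit fern.
    At fern: go right to elm.
      At elm: go left to poppy.
        poppy is a leaf — visit poppy.
      Visit elm.
      At elm: go right to ivy.
        ivy is a leaf — visit ivy.
  Visit rye.
  At rye: go right to ash.
    At ash: go left to daisy.
      At daisy: no left child.
      Visit daisy.
      At daisy: go right to rose.
        rose is a leaf — visit rose.
    Visit ash.
    At ash: go right to plum.
      At plum: go left to sage.
        sage is a leaf — visit sage.
      Visit plum.
      At plum: no right child.
Full in-order sequence: pear, bay, reed, iris, aster, fern, poppy, elm, ivy, rye, daisy, rose, ash, sage, plum.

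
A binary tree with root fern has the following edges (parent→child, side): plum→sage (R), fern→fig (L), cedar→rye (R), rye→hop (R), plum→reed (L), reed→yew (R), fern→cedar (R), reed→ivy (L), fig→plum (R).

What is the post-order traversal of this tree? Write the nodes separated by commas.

ivy, yew, reed, sage, plum, fig, hop, rye, cedar, fern

Post-order visits the left subtree, then the right subtree, then the node.
At fern: go left to fig.
  At fig: no left child.
  At fig: go right to plum.
    At plum: go left to reed.
      At reed: go left to ivy.
        ivy is a leaf — visit ivy.
      At reed: go right to yew.
        yew is a leaf — visit yew.
      Visit reed.
    At plum: go right to sage.
      sage is a leaf — visit sage.
    Visit plum.
  Visit fig.
At fern: go right to cedar.
  At cedar: no left child.
  At cedar: go right to rye.
    At rye: no left child.
    At rye: go right to hop.
      hop is a leaf — visit hop.
    Visit rye.
  Visit cedar.
Visit fern.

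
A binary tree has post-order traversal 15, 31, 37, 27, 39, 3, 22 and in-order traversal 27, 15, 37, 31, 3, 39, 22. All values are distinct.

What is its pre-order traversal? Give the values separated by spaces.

22 3 27 37 15 31 39

The last element of post-order is the root; it splits in-order into left and right subtrees.
Root 22: left subtree has 6 nodes {27, 15, 37, 31, 3, 39}, right has 0 { }.
  Root 3: left subtree has 4 nodes {27, 15, 37, 31}, right has 1 {39}.
    Root 27: left subtree has 0 nodes { }, right has 3 {15, 37, 31}.
      Root 37: left subtree has 1 node {15}, right has 1 {31}.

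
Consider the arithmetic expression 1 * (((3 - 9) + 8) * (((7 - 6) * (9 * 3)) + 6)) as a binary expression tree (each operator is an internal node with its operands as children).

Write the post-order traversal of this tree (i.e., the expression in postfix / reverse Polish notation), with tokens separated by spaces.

Post-order on an expression tree gives postfix notation: for each operator, emit left operand, right operand, then the operator.

1 3 9 - 8 + 7 6 - 9 3 * * 6 + * *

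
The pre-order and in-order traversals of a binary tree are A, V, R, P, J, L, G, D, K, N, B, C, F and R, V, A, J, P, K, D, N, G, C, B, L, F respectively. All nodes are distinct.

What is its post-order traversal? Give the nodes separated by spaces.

R V J K N D C B G F L P A

The first element of pre-order is the root; it splits in-order into left and right subtrees.
Root A: left subtree has 2 nodes {R, V}, right has 10 {J, P, K, D, N, G, C, B, L, F}.
  Root V: left subtree has 1 node {R}, right has 0 { }.
  Root P: left subtree has 1 node {J}, right has 8 {K, D, N, G, C, B, L, F}.
    Root L: left subtree has 6 nodes {K, D, N, G, C, B}, right has 1 {F}.
      Root G: left subtree has 3 nodes {K, D, N}, right has 2 {C, B}.
        Root D: left subtree has 1 node {K}, right has 1 {N}.
        Root B: left subtree has 1 node {C}, right has 0 { }.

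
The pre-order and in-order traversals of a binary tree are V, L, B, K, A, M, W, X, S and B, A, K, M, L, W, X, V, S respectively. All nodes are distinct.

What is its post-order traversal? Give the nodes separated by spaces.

A M K B X W L S V

The first element of pre-order is the root; it splits in-order into left and right subtrees.
Root V: left subtree has 7 nodes {B, A, K, M, L, W, X}, right has 1 {S}.
  Root L: left subtree has 4 nodes {B, A, K, M}, right has 2 {W, X}.
    Root B: left subtree has 0 nodes { }, right has 3 {A, K, M}.
      Root K: left subtree has 1 node {A}, right has 1 {M}.
    Root W: left subtree has 0 nodes { }, right has 1 {X}.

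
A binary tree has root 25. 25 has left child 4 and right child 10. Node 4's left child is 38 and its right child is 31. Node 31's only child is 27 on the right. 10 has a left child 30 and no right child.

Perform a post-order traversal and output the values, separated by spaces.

Post-order visits the left subtree, then the right subtree, then the node.
At 25: go left to 4.
  At 4: go left to 38.
    38 is a leaf — visit 38.
  At 4: go right to 31.
    At 31: no left child.
    At 31: go right to 27.
      27 is a leaf — visit 27.
    Visit 31.
  Visit 4.
At 25: go right to 10.
  At 10: go left to 30.
    30 is a leaf — visit 30.
  At 10: no right child.
  Visit 10.
Visit 25.

38 27 31 4 30 10 25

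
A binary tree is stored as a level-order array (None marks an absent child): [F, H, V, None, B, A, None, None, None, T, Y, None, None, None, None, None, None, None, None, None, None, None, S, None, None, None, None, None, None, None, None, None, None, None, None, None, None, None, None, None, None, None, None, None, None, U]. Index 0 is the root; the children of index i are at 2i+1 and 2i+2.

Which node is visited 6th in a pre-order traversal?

S

Pre-order visits the node, then its left subtree, then its right subtree.
Visit F.
At F: go left to H.
  Visit H.
  At H: no left child.
  At H: go right to B.
    Visit B.
    At B: go left to T.
      T is a leaf — visit T.
    At B: go right to Y.
      Visit Y.
      At Y: no left child.
      At Y: go right to S.
        Visit S.
        At S: go left to U.
          U is a leaf — visit U.
        At S: no right child.
At F: go right to V.
  Visit V.
  At V: go left to A.
    A is a leaf — visit A.
  At V: no right child.
Full pre-order sequence: F, H, B, T, Y, S, U, V, A.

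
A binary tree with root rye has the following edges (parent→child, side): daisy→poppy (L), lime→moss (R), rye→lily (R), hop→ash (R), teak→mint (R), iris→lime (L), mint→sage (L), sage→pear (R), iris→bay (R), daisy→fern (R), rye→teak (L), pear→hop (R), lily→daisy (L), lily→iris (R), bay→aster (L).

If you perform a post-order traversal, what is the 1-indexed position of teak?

Post-order visits the left subtree, then the right subtree, then the node.
At rye: go left to teak.
  At teak: no left child.
  At teak: go right to mint.
    At mint: go left to sage.
      At sage: no left child.
      At sage: go right to pear.
        At pear: no left child.
        At pear: go right to hop.
          At hop: no left child.
          At hop: go right to ash.
            ash is a leaf — visit ash.
          Visit hop.
        Visit pear.
      Visit sage.
    At mint: no right child.
    Visit mint.
  Visit teak.
At rye: go right to lily.
  At lily: go left to daisy.
    At daisy: go left to poppy.
      poppy is a leaf — visit poppy.
    At daisy: go right to fern.
      fern is a leaf — visit fern.
    Visit daisy.
  At lily: go right to iris.
    At iris: go left to lime.
      At lime: no left child.
      At lime: go right to moss.
        moss is a leaf — visit moss.
      Visit lime.
    At iris: go right to bay.
      At bay: go left to aster.
        aster is a leaf — visit aster.
      At bay: no right child.
      Visit bay.
    Visit iris.
  Visit lily.
Visit rye.
Full post-order sequence: ash, hop, pear, sage, mint, teak, poppy, fern, daisy, moss, lime, aster, bay, iris, lily, rye.

6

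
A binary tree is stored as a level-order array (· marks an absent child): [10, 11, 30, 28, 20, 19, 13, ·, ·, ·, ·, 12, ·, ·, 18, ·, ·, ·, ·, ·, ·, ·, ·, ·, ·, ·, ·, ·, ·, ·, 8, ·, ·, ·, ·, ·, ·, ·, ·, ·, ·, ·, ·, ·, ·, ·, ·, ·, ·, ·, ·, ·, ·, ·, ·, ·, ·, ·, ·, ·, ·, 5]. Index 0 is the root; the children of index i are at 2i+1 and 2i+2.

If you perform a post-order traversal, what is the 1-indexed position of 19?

5

Post-order visits the left subtree, then the right subtree, then the node.
At 10: go left to 11.
  At 11: go left to 28.
    28 is a leaf — visit 28.
  At 11: go right to 20.
    20 is a leaf — visit 20.
  Visit 11.
At 10: go right to 30.
  At 30: go left to 19.
    At 19: go left to 12.
      12 is a leaf — visit 12.
    At 19: no right child.
    Visit 19.
  At 30: go right to 13.
    At 13: no left child.
    At 13: go right to 18.
      At 18: no left child.
      At 18: go right to 8.
        At 8: go left to 5.
          5 is a leaf — visit 5.
        At 8: no right child.
        Visit 8.
      Visit 18.
    Visit 13.
  Visit 30.
Visit 10.
Full post-order sequence: 28, 20, 11, 12, 19, 5, 8, 18, 13, 30, 10.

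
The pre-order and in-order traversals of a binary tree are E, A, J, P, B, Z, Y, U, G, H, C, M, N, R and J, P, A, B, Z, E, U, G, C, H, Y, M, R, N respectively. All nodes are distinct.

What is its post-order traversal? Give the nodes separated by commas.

The first element of pre-order is the root; it splits in-order into left and right subtrees.
Root E: left subtree has 5 nodes {J, P, A, B, Z}, right has 8 {U, G, C, H, Y, M, R, N}.
  Root A: left subtree has 2 nodes {J, P}, right has 2 {B, Z}.
    Root J: left subtree has 0 nodes { }, right has 1 {P}.
    Root B: left subtree has 0 nodes { }, right has 1 {Z}.
  Root Y: left subtree has 4 nodes {U, G, C, H}, right has 3 {M, R, N}.
    Root U: left subtree has 0 nodes { }, right has 3 {G, C, H}.
      Root G: left subtree has 0 nodes { }, right has 2 {C, H}.
        Root H: left subtree has 1 node {C}, right has 0 { }.
    Root M: left subtree has 0 nodes { }, right has 2 {R, N}.
      Root N: left subtree has 1 node {R}, right has 0 { }.

P, J, Z, B, A, C, H, G, U, R, N, M, Y, E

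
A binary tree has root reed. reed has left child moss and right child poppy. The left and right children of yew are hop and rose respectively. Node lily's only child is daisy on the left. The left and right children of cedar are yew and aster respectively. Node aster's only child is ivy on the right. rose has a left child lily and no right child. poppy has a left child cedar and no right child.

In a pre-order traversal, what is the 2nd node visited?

moss

Pre-order visits the node, then its left subtree, then its right subtree.
Visit reed.
At reed: go left to moss.
  moss is a leaf — visit moss.
At reed: go right to poppy.
  Visit poppy.
  At poppy: go left to cedar.
    Visit cedar.
    At cedar: go left to yew.
      Visit yew.
      At yew: go left to hop.
        hop is a leaf — visit hop.
      At yew: go right to rose.
        Visit rose.
        At rose: go left to lily.
          Visit lily.
          At lily: go left to daisy.
            daisy is a leaf — visit daisy.
          At lily: no right child.
        At rose: no right child.
    At cedar: go right to aster.
      Visit aster.
      At aster: no left child.
      At aster: go right to ivy.
        ivy is a leaf — visit ivy.
  At poppy: no right child.
Full pre-order sequence: reed, moss, poppy, cedar, yew, hop, rose, lily, daisy, aster, ivy.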